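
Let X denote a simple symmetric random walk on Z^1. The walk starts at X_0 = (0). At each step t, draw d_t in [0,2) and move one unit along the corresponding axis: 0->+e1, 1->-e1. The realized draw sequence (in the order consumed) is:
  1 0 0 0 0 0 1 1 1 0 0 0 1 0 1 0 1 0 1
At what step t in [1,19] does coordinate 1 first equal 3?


5

t=0: X=(0), d=1 → -e1, X_1=(-1)
t=1: X=(-1), d=0 → +e1, X_2=(0)
t=2: X=(0), d=0 → +e1, X_3=(1)
t=3: X=(1), d=0 → +e1, X_4=(2)
t=4: X=(2), d=0 → +e1, X_5=(3)
t=5: X=(3), d=0 → +e1, X_6=(4)
t=6: X=(4), d=1 → -e1, X_7=(3)
t=7: X=(3), d=1 → -e1, X_8=(2)
t=8: X=(2), d=1 → -e1, X_9=(1)
t=9: X=(1), d=0 → +e1, X_10=(2)
t=10: X=(2), d=0 → +e1, X_11=(3)
t=11: X=(3), d=0 → +e1, X_12=(4)
t=12: X=(4), d=1 → -e1, X_13=(3)
t=13: X=(3), d=0 → +e1, X_14=(4)
t=14: X=(4), d=1 → -e1, X_15=(3)
t=15: X=(3), d=0 → +e1, X_16=(4)
t=16: X=(4), d=1 → -e1, X_17=(3)
t=17: X=(3), d=0 → +e1, X_18=(4)
t=18: X=(4), d=1 → -e1, X_19=(3)


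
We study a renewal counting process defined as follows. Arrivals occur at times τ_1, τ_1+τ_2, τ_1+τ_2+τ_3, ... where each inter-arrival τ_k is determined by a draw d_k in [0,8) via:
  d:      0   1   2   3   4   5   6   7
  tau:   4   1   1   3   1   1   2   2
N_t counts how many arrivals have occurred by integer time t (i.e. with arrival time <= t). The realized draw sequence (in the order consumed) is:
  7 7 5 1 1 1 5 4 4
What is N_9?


draw d_1=7: τ_1=2, arrival time A_1=2
draw d_2=7: τ_2=2, arrival time A_2=4
draw d_3=5: τ_3=1, arrival time A_3=5
draw d_4=1: τ_4=1, arrival time A_4=6
draw d_5=1: τ_5=1, arrival time A_5=7
draw d_6=1: τ_6=1, arrival time A_6=8
draw d_7=5: τ_7=1, arrival time A_7=9
draw d_8=4: τ_8=1, arrival time A_8=10
draw d_9=4: τ_9=1, arrival time A_9=11
N_t over t=0..9: 0:0 1:0 2:1 3:1 4:2 5:3 6:4 7:5 8:6 9:7

7


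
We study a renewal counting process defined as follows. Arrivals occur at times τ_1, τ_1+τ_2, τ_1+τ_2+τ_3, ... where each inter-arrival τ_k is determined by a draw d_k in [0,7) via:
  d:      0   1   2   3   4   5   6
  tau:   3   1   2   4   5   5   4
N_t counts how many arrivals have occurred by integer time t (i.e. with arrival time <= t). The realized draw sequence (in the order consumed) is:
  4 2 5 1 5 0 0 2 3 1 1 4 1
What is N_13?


4

draw d_1=4: τ_1=5, arrival time A_1=5
draw d_2=2: τ_2=2, arrival time A_2=7
draw d_3=5: τ_3=5, arrival time A_3=12
draw d_4=1: τ_4=1, arrival time A_4=13
draw d_5=5: τ_5=5, arrival time A_5=18
draw d_6=0: τ_6=3, arrival time A_6=21
draw d_7=0: τ_7=3, arrival time A_7=24
draw d_8=2: τ_8=2, arrival time A_8=26
draw d_9=3: τ_9=4, arrival time A_9=30
draw d_10=1: τ_10=1, arrival time A_10=31
draw d_11=1: τ_11=1, arrival time A_11=32
draw d_12=4: τ_12=5, arrival time A_12=37
draw d_13=1: τ_13=1, arrival time A_13=38
N_t over t=0..13: 0:0 1:0 2:0 3:0 4:0 5:1 6:1 7:2 8:2 9:2 10:2 11:2 12:3 13:4


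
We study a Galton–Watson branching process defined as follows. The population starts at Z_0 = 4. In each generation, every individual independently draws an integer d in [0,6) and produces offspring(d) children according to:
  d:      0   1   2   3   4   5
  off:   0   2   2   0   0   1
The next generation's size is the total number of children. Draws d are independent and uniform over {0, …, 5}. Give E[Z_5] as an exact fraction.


Outcome values over d=0..5: [0, 2, 2, 0, 0, 1]
Σy = 5, Σy² = 9, M = 6
μ = 5/6 = 5/6,  σ² = 9/6 − (5/6)² = 29/36
E[Z_0] = 4
E[Z_1] = 5/6·E[Z_0] = 10/3
E[Z_2] = 5/6·E[Z_1] = 25/9
E[Z_3] = 5/6·E[Z_2] = 125/54
E[Z_4] = 5/6·E[Z_3] = 625/324
E[Z_5] = 5/6·E[Z_4] = 3125/1944

3125/1944


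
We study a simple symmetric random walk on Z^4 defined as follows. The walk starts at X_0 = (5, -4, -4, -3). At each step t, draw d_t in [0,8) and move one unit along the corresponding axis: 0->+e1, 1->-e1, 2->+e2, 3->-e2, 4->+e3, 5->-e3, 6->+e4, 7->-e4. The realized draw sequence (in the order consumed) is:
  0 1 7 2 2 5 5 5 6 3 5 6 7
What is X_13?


(5, -3, -8, -3)

t=0: X=(5, -4, -4, -3), d=0 → +e1, X_1=(6, -4, -4, -3)
t=1: X=(6, -4, -4, -3), d=1 → -e1, X_2=(5, -4, -4, -3)
t=2: X=(5, -4, -4, -3), d=7 → -e4, X_3=(5, -4, -4, -4)
t=3: X=(5, -4, -4, -4), d=2 → +e2, X_4=(5, -3, -4, -4)
t=4: X=(5, -3, -4, -4), d=2 → +e2, X_5=(5, -2, -4, -4)
t=5: X=(5, -2, -4, -4), d=5 → -e3, X_6=(5, -2, -5, -4)
t=6: X=(5, -2, -5, -4), d=5 → -e3, X_7=(5, -2, -6, -4)
t=7: X=(5, -2, -6, -4), d=5 → -e3, X_8=(5, -2, -7, -4)
t=8: X=(5, -2, -7, -4), d=6 → +e4, X_9=(5, -2, -7, -3)
t=9: X=(5, -2, -7, -3), d=3 → -e2, X_10=(5, -3, -7, -3)
t=10: X=(5, -3, -7, -3), d=5 → -e3, X_11=(5, -3, -8, -3)
t=11: X=(5, -3, -8, -3), d=6 → +e4, X_12=(5, -3, -8, -2)
t=12: X=(5, -3, -8, -2), d=7 → -e4, X_13=(5, -3, -8, -3)


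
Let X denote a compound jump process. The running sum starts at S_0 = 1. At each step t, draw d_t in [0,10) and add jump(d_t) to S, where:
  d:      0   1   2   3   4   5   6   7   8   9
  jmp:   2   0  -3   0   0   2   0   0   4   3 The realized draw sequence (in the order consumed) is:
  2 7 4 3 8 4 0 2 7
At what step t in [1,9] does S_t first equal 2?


5

t=0: S=1, d=2, jump=-3, S_1=-2
t=1: S=-2, d=7, jump=0, S_2=-2
t=2: S=-2, d=4, jump=0, S_3=-2
t=3: S=-2, d=3, jump=0, S_4=-2
t=4: S=-2, d=8, jump=4, S_5=2
t=5: S=2, d=4, jump=0, S_6=2
t=6: S=2, d=0, jump=2, S_7=4
t=7: S=4, d=2, jump=-3, S_8=1
t=8: S=1, d=7, jump=0, S_9=1


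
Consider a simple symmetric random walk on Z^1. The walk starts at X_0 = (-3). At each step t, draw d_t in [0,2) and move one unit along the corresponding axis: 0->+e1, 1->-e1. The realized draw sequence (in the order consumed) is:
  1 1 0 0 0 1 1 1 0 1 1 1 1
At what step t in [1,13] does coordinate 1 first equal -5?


2

t=0: X=(-3), d=1 → -e1, X_1=(-4)
t=1: X=(-4), d=1 → -e1, X_2=(-5)
t=2: X=(-5), d=0 → +e1, X_3=(-4)
t=3: X=(-4), d=0 → +e1, X_4=(-3)
t=4: X=(-3), d=0 → +e1, X_5=(-2)
t=5: X=(-2), d=1 → -e1, X_6=(-3)
t=6: X=(-3), d=1 → -e1, X_7=(-4)
t=7: X=(-4), d=1 → -e1, X_8=(-5)
t=8: X=(-5), d=0 → +e1, X_9=(-4)
t=9: X=(-4), d=1 → -e1, X_10=(-5)
t=10: X=(-5), d=1 → -e1, X_11=(-6)
t=11: X=(-6), d=1 → -e1, X_12=(-7)
t=12: X=(-7), d=1 → -e1, X_13=(-8)


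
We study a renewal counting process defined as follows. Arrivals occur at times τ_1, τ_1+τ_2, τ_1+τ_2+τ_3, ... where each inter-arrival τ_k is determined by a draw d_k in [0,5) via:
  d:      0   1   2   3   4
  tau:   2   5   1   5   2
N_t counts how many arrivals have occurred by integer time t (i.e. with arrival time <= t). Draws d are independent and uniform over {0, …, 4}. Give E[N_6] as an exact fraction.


28006/15625

Inter-arrival values over d=0..4: [2, 5, 1, 5, 2]
Each d has probability 1/5, so the pmf of τ is: f(1) = 1/5, f(2) = 2/5, f(5) = 2/5
Renewal equation for m(n) = E[N_n]: condition on τ_1 = k (if k <= n, one arrival plus a fresh copy on the remaining n−k steps): m(n) = F(n) + Σ_{k<=n} f(k)·m(n−k), where F(n) = P(τ <= n) and m(0) = 0
m(1) = F(1) = 1/5
m(2) = F(2) + f(1)·m(1) = 3/5 + 1/5·1/5 = 16/25
m(3) = F(3) + f(1)·m(2) + f(2)·m(1) = 3/5 + 1/5·16/25 + 2/5·1/5 = 101/125
m(4) = F(4) + f(1)·m(3) + f(2)·m(2) = 3/5 + 1/5·101/125 + 2/5·16/25 = 636/625
m(5) = F(5) + f(1)·m(4) + f(2)·m(3) = 1 + 1/5·636/625 + 2/5·101/125 = 4771/3125
m(6) = F(6) + f(1)·m(5) + f(2)·m(4) + f(5)·m(1) = 1 + 1/5·4771/3125 + 2/5·636/625 + 2/5·1/5 = 28006/15625
E[N_6] = m(6) = 28006/15625


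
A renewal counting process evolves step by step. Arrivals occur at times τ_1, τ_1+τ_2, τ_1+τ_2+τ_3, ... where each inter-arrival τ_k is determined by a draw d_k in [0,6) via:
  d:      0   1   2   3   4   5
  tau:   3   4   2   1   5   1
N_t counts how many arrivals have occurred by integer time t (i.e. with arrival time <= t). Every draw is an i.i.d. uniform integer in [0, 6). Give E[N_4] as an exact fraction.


421/324

Inter-arrival values over d=0..5: [3, 4, 2, 1, 5, 1]
Each d has probability 1/6, so the pmf of τ is: f(1) = 1/3, f(2) = 1/6, f(3) = 1/6, f(4) = 1/6, f(5) = 1/6
Renewal equation for m(n) = E[N_n]: condition on τ_1 = k (if k <= n, one arrival plus a fresh copy on the remaining n−k steps): m(n) = F(n) + Σ_{k<=n} f(k)·m(n−k), where F(n) = P(τ <= n) and m(0) = 0
m(1) = F(1) = 1/3
m(2) = F(2) + f(1)·m(1) = 1/2 + 1/3·1/3 = 11/18
m(3) = F(3) + f(1)·m(2) + f(2)·m(1) = 2/3 + 1/3·11/18 + 1/6·1/3 = 25/27
m(4) = F(4) + f(1)·m(3) + f(2)·m(2) + f(3)·m(1) = 5/6 + 1/3·25/27 + 1/6·11/18 + 1/6·1/3 = 421/324
E[N_4] = m(4) = 421/324


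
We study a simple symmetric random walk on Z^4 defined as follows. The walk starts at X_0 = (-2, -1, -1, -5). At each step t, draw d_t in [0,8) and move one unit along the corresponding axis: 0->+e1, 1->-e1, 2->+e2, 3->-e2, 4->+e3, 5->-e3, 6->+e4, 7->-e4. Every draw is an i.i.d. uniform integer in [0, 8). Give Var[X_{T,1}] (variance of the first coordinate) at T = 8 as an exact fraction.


2

Outcome values over d=0..7: [1, -1, 0, 0, 0, 0, 0, 0]
Σy = 0, Σy² = 2, M = 8
μ = 0/8 = 0,  σ² = 2/8 − (0)² = 1/4
Independent increments: Var[X_8] = 8·σ² = 8·(1/4) = 2


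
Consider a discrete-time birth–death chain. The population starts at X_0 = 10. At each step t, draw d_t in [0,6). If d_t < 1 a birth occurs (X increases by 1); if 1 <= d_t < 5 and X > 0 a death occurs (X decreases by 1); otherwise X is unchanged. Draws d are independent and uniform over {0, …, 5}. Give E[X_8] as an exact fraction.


X can drop by at most 1 per step and X_0 = 10 > T = 8, so X_t >= 10 − t >= 2 > 0 for every t <= 8: the floor at 0 (the 'and X > 0' condition) never binds. Hence X_8 = X_0 + Σ_{t<8} Y_t with i.i.d. increments Y_t = y(d_t) ∈ {+1, −1, 0}.
Outcome values over d=0..5: [1, -1, -1, -1, -1, 0]
Σy = -3, Σy² = 5, M = 6
μ = -3/6 = -1/2,  σ² = 5/6 − (-1/2)² = 7/12
E[X_8] = 10 + 8·(-1/2) = 6

6


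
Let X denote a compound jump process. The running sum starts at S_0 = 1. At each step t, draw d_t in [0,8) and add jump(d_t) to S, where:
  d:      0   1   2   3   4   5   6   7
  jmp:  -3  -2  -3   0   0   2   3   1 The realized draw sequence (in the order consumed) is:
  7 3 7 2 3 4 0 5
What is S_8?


-1

t=0: S=1, d=7, jump=1, S_1=2
t=1: S=2, d=3, jump=0, S_2=2
t=2: S=2, d=7, jump=1, S_3=3
t=3: S=3, d=2, jump=-3, S_4=0
t=4: S=0, d=3, jump=0, S_5=0
t=5: S=0, d=4, jump=0, S_6=0
t=6: S=0, d=0, jump=-3, S_7=-3
t=7: S=-3, d=5, jump=2, S_8=-1


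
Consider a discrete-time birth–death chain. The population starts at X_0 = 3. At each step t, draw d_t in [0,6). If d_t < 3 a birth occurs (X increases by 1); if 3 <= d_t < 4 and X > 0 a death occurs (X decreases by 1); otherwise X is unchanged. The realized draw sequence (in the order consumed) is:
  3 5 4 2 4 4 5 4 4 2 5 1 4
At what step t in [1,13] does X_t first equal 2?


1

t=0: X=3, d=3 → death, X_1=2
t=1: X=2, d=5 → hold, X_2=2
t=2: X=2, d=4 → hold, X_3=2
t=3: X=2, d=2 → birth, X_4=3
t=4: X=3, d=4 → hold, X_5=3
t=5: X=3, d=4 → hold, X_6=3
t=6: X=3, d=5 → hold, X_7=3
t=7: X=3, d=4 → hold, X_8=3
t=8: X=3, d=4 → hold, X_9=3
t=9: X=3, d=2 → birth, X_10=4
t=10: X=4, d=5 → hold, X_11=4
t=11: X=4, d=1 → birth, X_12=5
t=12: X=5, d=4 → hold, X_13=5


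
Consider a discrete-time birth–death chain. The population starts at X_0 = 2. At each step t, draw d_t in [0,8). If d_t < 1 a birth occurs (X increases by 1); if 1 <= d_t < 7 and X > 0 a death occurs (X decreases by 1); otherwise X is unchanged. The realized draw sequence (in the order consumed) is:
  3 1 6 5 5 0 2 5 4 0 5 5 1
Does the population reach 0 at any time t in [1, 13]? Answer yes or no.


t=0: X=2, d=3 → death, X_1=1
t=1: X=1, d=1 → death, X_2=0
t=2: X=0, d=6 → hold, X_3=0
t=3: X=0, d=5 → hold, X_4=0
t=4: X=0, d=5 → hold, X_5=0
t=5: X=0, d=0 → birth, X_6=1
t=6: X=1, d=2 → death, X_7=0
t=7: X=0, d=5 → hold, X_8=0
t=8: X=0, d=4 → hold, X_9=0
t=9: X=0, d=0 → birth, X_10=1
t=10: X=1, d=5 → death, X_11=0
t=11: X=0, d=5 → hold, X_12=0
t=12: X=0, d=1 → hold, X_13=0

yes


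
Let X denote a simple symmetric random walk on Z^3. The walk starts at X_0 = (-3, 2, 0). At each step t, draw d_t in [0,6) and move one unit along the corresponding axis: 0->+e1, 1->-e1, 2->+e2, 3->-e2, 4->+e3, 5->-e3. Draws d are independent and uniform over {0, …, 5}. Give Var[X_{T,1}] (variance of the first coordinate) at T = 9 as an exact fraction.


Outcome values over d=0..5: [1, -1, 0, 0, 0, 0]
Σy = 0, Σy² = 2, M = 6
μ = 0/6 = 0,  σ² = 2/6 − (0)² = 1/3
Independent increments: Var[X_9] = 9·σ² = 9·(1/3) = 3

3


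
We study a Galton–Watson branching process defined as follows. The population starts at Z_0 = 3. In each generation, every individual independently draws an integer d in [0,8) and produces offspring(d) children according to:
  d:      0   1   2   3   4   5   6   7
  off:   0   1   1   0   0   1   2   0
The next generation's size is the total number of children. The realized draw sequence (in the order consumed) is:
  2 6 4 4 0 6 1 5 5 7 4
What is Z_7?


0

gen 0: Z_0=3, draws=[2, 6, 4], offspring=[1, 2, 0], Z_1=3
gen 1: Z_1=3, draws=[4, 0, 6], offspring=[0, 0, 2], Z_2=2
gen 2: Z_2=2, draws=[1, 5], offspring=[1, 1], Z_3=2
gen 3: Z_3=2, draws=[5, 7], offspring=[1, 0], Z_4=1
gen 4: Z_4=1, draws=[4], offspring=[0], Z_5=0
gen 5: Z_5=0, draws=[], offspring=[], Z_6=0
gen 6: Z_6=0, draws=[], offspring=[], Z_7=0


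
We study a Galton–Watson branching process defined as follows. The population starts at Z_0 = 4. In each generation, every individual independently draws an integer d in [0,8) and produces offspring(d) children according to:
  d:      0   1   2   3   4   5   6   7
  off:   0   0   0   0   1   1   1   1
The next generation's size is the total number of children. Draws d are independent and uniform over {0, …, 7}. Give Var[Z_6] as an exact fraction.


63/1024

Outcome values over d=0..7: [0, 0, 0, 0, 1, 1, 1, 1]
Σy = 4, Σy² = 4, M = 8
μ = 4/8 = 1/2,  σ² = 4/8 − (1/2)² = 1/4
V_0 = 0, E_0 = 4
V_1 = 1/4·E_0 + (1/2)²·V_0 = 1;  E_1 = 2
V_2 = 1/4·E_1 + (1/2)²·V_1 = 3/4;  E_2 = 1
V_3 = 1/4·E_2 + (1/2)²·V_2 = 7/16;  E_3 = 1/2
V_4 = 1/4·E_3 + (1/2)²·V_3 = 15/64;  E_4 = 1/4
V_5 = 1/4·E_4 + (1/2)²·V_4 = 31/256;  E_5 = 1/8
V_6 = 1/4·E_5 + (1/2)²·V_5 = 63/1024;  E_6 = 1/16


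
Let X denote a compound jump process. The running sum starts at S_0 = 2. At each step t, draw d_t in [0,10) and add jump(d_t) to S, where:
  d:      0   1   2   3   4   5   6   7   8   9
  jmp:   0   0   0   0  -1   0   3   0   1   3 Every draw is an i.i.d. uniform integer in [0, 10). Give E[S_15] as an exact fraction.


11

Outcome values over d=0..9: [0, 0, 0, 0, -1, 0, 3, 0, 1, 3]
Σy = 6, Σy² = 20, M = 10
μ = 6/10 = 3/5,  σ² = 20/10 − (3/5)² = 41/25
E[S_15] = 2 + 15·(3/5) = 11


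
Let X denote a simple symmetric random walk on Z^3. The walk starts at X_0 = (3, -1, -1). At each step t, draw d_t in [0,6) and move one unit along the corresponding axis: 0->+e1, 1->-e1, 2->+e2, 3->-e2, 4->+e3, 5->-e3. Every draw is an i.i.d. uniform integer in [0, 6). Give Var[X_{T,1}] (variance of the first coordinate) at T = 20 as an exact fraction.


20/3

Outcome values over d=0..5: [1, -1, 0, 0, 0, 0]
Σy = 0, Σy² = 2, M = 6
μ = 0/6 = 0,  σ² = 2/6 − (0)² = 1/3
Independent increments: Var[X_20] = 20·σ² = 20·(1/3) = 20/3


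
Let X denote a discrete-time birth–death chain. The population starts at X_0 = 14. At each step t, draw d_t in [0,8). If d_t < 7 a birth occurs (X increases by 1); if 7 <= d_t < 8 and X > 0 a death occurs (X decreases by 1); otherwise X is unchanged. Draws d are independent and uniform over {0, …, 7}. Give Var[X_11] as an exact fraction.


77/16

X can drop by at most 1 per step and X_0 = 14 > T = 11, so X_t >= 14 − t >= 3 > 0 for every t <= 11: the floor at 0 (the 'and X > 0' condition) never binds. Hence X_11 = X_0 + Σ_{t<11} Y_t with i.i.d. increments Y_t = y(d_t) ∈ {+1, −1, 0}.
Outcome values over d=0..7: [1, 1, 1, 1, 1, 1, 1, -1]
Σy = 6, Σy² = 8, M = 8
μ = 6/8 = 3/4,  σ² = 8/8 − (3/4)² = 7/16
Independent increments: Var[X_11] = 11·σ² = 11·(7/16) = 77/16


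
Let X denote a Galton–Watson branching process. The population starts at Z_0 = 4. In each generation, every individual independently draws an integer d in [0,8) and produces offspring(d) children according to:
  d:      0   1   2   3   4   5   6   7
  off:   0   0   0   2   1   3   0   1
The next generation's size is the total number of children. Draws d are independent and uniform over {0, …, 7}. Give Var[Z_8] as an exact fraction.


Outcome values over d=0..7: [0, 0, 0, 2, 1, 3, 0, 1]
Σy = 7, Σy² = 15, M = 8
μ = 7/8 = 7/8,  σ² = 15/8 − (7/8)² = 71/64
V_0 = 0, E_0 = 4
V_1 = 71/64·E_0 + (7/8)²·V_0 = 71/16;  E_1 = 7/2
V_2 = 71/64·E_1 + (7/8)²·V_1 = 7455/1024;  E_2 = 49/16
V_3 = 71/64·E_2 + (7/8)²·V_2 = 587951/65536;  E_3 = 343/128
V_4 = 71/64·E_3 + (7/8)²·V_3 = 41278335/4194304;  E_4 = 2401/1024
V_5 = 71/64·E_4 + (7/8)²·V_4 = 2720887631/268435456;  E_5 = 16807/8192
V_6 = 71/64·E_5 + (7/8)²·V_5 = 172425450015/17179869184;  E_6 = 117649/65536
V_7 = 71/64·E_6 + (7/8)²·V_6 = 10638556592111/1099511627776;  E_7 = 823543/524288
V_8 = 71/64·E_7 + (7/8)²·V_7 = 643913007330495/70368744177664;  E_8 = 5764801/4194304

643913007330495/70368744177664


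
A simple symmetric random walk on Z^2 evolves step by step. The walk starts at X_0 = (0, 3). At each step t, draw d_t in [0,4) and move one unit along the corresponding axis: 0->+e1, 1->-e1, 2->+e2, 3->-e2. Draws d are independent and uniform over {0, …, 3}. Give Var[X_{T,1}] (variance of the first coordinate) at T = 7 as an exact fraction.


Outcome values over d=0..3: [1, -1, 0, 0]
Σy = 0, Σy² = 2, M = 4
μ = 0/4 = 0,  σ² = 2/4 − (0)² = 1/2
Independent increments: Var[X_7] = 7·σ² = 7·(1/2) = 7/2

7/2


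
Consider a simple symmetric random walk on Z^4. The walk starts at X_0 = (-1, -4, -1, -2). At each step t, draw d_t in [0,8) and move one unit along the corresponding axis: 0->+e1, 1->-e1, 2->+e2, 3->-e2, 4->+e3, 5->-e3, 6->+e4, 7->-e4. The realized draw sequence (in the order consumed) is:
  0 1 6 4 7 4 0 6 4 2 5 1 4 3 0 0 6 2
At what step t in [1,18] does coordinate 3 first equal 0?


4

t=0: X=(-1, -4, -1, -2), d=0 → +e1, X_1=(0, -4, -1, -2)
t=1: X=(0, -4, -1, -2), d=1 → -e1, X_2=(-1, -4, -1, -2)
t=2: X=(-1, -4, -1, -2), d=6 → +e4, X_3=(-1, -4, -1, -1)
t=3: X=(-1, -4, -1, -1), d=4 → +e3, X_4=(-1, -4, 0, -1)
t=4: X=(-1, -4, 0, -1), d=7 → -e4, X_5=(-1, -4, 0, -2)
t=5: X=(-1, -4, 0, -2), d=4 → +e3, X_6=(-1, -4, 1, -2)
t=6: X=(-1, -4, 1, -2), d=0 → +e1, X_7=(0, -4, 1, -2)
t=7: X=(0, -4, 1, -2), d=6 → +e4, X_8=(0, -4, 1, -1)
t=8: X=(0, -4, 1, -1), d=4 → +e3, X_9=(0, -4, 2, -1)
t=9: X=(0, -4, 2, -1), d=2 → +e2, X_10=(0, -3, 2, -1)
t=10: X=(0, -3, 2, -1), d=5 → -e3, X_11=(0, -3, 1, -1)
t=11: X=(0, -3, 1, -1), d=1 → -e1, X_12=(-1, -3, 1, -1)
t=12: X=(-1, -3, 1, -1), d=4 → +e3, X_13=(-1, -3, 2, -1)
t=13: X=(-1, -3, 2, -1), d=3 → -e2, X_14=(-1, -4, 2, -1)
t=14: X=(-1, -4, 2, -1), d=0 → +e1, X_15=(0, -4, 2, -1)
t=15: X=(0, -4, 2, -1), d=0 → +e1, X_16=(1, -4, 2, -1)
t=16: X=(1, -4, 2, -1), d=6 → +e4, X_17=(1, -4, 2, 0)
t=17: X=(1, -4, 2, 0), d=2 → +e2, X_18=(1, -3, 2, 0)


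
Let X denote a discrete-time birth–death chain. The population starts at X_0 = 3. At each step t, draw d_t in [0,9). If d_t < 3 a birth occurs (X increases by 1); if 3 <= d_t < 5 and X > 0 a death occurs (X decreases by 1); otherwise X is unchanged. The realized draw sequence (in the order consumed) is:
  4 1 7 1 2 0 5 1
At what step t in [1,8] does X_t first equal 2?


t=0: X=3, d=4 → death, X_1=2
t=1: X=2, d=1 → birth, X_2=3
t=2: X=3, d=7 → hold, X_3=3
t=3: X=3, d=1 → birth, X_4=4
t=4: X=4, d=2 → birth, X_5=5
t=5: X=5, d=0 → birth, X_6=6
t=6: X=6, d=5 → hold, X_7=6
t=7: X=6, d=1 → birth, X_8=7

1


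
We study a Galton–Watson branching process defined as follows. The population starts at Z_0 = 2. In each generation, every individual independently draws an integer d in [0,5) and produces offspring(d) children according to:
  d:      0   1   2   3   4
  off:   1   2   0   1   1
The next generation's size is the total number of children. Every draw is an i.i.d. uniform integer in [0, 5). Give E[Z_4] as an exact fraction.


Outcome values over d=0..4: [1, 2, 0, 1, 1]
Σy = 5, Σy² = 7, M = 5
μ = 5/5 = 1,  σ² = 7/5 − (1)² = 2/5
E[Z_0] = 2
E[Z_1] = 1·E[Z_0] = 2
E[Z_2] = 1·E[Z_1] = 2
E[Z_3] = 1·E[Z_2] = 2
E[Z_4] = 1·E[Z_3] = 2

2


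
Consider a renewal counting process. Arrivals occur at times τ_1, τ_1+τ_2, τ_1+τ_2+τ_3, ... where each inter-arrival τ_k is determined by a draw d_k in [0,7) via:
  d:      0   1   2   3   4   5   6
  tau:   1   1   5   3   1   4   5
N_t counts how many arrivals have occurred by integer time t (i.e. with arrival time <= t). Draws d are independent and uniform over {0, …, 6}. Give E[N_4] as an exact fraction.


2720/2401

Inter-arrival values over d=0..6: [1, 1, 5, 3, 1, 4, 5]
Each d has probability 1/7, so the pmf of τ is: f(1) = 3/7, f(3) = 1/7, f(4) = 1/7, f(5) = 2/7
Renewal equation for m(n) = E[N_n]: condition on τ_1 = k (if k <= n, one arrival plus a fresh copy on the remaining n−k steps): m(n) = F(n) + Σ_{k<=n} f(k)·m(n−k), where F(n) = P(τ <= n) and m(0) = 0
m(1) = F(1) = 3/7
m(2) = F(2) + f(1)·m(1) = 3/7 + 3/7·3/7 = 30/49
m(3) = F(3) + f(1)·m(2) = 4/7 + 3/7·30/49 = 286/343
m(4) = F(4) + f(1)·m(3) + f(3)·m(1) = 5/7 + 3/7·286/343 + 1/7·3/7 = 2720/2401
E[N_4] = m(4) = 2720/2401


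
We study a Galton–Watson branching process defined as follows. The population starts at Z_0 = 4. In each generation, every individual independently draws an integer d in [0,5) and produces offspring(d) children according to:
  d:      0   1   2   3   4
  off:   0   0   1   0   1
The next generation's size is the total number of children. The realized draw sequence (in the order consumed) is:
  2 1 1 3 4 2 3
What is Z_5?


gen 0: Z_0=4, draws=[2, 1, 1, 3], offspring=[1, 0, 0, 0], Z_1=1
gen 1: Z_1=1, draws=[4], offspring=[1], Z_2=1
gen 2: Z_2=1, draws=[2], offspring=[1], Z_3=1
gen 3: Z_3=1, draws=[3], offspring=[0], Z_4=0
gen 4: Z_4=0, draws=[], offspring=[], Z_5=0

0


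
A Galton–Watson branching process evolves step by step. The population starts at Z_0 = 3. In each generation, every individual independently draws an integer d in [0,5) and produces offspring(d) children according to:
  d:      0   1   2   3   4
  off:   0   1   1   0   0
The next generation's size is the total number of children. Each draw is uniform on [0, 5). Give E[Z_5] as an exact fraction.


Outcome values over d=0..4: [0, 1, 1, 0, 0]
Σy = 2, Σy² = 2, M = 5
μ = 2/5 = 2/5,  σ² = 2/5 − (2/5)² = 6/25
E[Z_0] = 3
E[Z_1] = 2/5·E[Z_0] = 6/5
E[Z_2] = 2/5·E[Z_1] = 12/25
E[Z_3] = 2/5·E[Z_2] = 24/125
E[Z_4] = 2/5·E[Z_3] = 48/625
E[Z_5] = 2/5·E[Z_4] = 96/3125

96/3125


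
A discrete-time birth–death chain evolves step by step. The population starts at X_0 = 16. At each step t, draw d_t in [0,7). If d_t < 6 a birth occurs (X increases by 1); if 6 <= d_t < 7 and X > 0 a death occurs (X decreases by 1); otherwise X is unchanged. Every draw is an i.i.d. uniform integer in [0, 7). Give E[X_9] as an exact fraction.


157/7

X can drop by at most 1 per step and X_0 = 16 > T = 9, so X_t >= 16 − t >= 7 > 0 for every t <= 9: the floor at 0 (the 'and X > 0' condition) never binds. Hence X_9 = X_0 + Σ_{t<9} Y_t with i.i.d. increments Y_t = y(d_t) ∈ {+1, −1, 0}.
Outcome values over d=0..6: [1, 1, 1, 1, 1, 1, -1]
Σy = 5, Σy² = 7, M = 7
μ = 5/7 = 5/7,  σ² = 7/7 − (5/7)² = 24/49
E[X_9] = 16 + 9·(5/7) = 157/7


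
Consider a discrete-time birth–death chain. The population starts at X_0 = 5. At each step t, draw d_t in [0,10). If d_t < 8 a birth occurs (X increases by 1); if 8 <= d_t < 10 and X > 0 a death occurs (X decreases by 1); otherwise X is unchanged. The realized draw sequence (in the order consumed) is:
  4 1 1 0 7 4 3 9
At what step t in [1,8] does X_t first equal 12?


7

t=0: X=5, d=4 → birth, X_1=6
t=1: X=6, d=1 → birth, X_2=7
t=2: X=7, d=1 → birth, X_3=8
t=3: X=8, d=0 → birth, X_4=9
t=4: X=9, d=7 → birth, X_5=10
t=5: X=10, d=4 → birth, X_6=11
t=6: X=11, d=3 → birth, X_7=12
t=7: X=12, d=9 → death, X_8=11


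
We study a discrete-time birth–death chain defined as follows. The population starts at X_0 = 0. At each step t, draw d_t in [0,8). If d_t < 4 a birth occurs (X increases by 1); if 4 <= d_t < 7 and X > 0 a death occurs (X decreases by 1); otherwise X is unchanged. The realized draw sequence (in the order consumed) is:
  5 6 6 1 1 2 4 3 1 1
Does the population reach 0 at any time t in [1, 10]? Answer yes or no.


yes

t=0: X=0, d=5 → hold, X_1=0
t=1: X=0, d=6 → hold, X_2=0
t=2: X=0, d=6 → hold, X_3=0
t=3: X=0, d=1 → birth, X_4=1
t=4: X=1, d=1 → birth, X_5=2
t=5: X=2, d=2 → birth, X_6=3
t=6: X=3, d=4 → death, X_7=2
t=7: X=2, d=3 → birth, X_8=3
t=8: X=3, d=1 → birth, X_9=4
t=9: X=4, d=1 → birth, X_10=5


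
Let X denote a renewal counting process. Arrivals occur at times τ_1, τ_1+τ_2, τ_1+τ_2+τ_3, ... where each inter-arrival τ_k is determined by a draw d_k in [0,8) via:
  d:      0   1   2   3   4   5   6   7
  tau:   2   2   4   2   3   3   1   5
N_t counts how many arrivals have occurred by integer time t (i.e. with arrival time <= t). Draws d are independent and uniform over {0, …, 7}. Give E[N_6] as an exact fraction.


511297/262144

Inter-arrival values over d=0..7: [2, 2, 4, 2, 3, 3, 1, 5]
Each d has probability 1/8, so the pmf of τ is: f(1) = 1/8, f(2) = 3/8, f(3) = 1/4, f(4) = 1/8, f(5) = 1/8
Renewal equation for m(n) = E[N_n]: condition on τ_1 = k (if k <= n, one arrival plus a fresh copy on the remaining n−k steps): m(n) = F(n) + Σ_{k<=n} f(k)·m(n−k), where F(n) = P(τ <= n) and m(0) = 0
m(1) = F(1) = 1/8
m(2) = F(2) + f(1)·m(1) = 1/2 + 1/8·1/8 = 33/64
m(3) = F(3) + f(1)·m(2) + f(2)·m(1) = 3/4 + 1/8·33/64 + 3/8·1/8 = 441/512
m(4) = F(4) + f(1)·m(3) + f(2)·m(2) + f(3)·m(1) = 7/8 + 1/8·441/512 + 3/8·33/64 + 1/4·1/8 = 4945/4096
m(5) = F(5) + f(1)·m(4) + f(2)·m(3) + f(3)·m(2) + f(4)·m(1) = 1 + 1/8·4945/4096 + 3/8·441/512 + 1/4·33/64 + 1/8·1/8 = 53033/32768
m(6) = F(6) + f(1)·m(5) + f(2)·m(4) + f(3)·m(3) + f(4)·m(2) + f(5)·m(1) = 1 + 1/8·53033/32768 + 3/8·4945/4096 + 1/4·441/512 + 1/8·33/64 + 1/8·1/8 = 511297/262144
E[N_6] = m(6) = 511297/262144


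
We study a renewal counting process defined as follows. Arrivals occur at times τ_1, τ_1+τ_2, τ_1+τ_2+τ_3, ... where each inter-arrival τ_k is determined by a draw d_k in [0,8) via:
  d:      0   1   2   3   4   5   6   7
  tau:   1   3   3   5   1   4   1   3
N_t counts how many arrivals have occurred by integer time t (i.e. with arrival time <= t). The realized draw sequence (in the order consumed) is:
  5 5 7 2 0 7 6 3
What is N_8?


2

draw d_1=5: τ_1=4, arrival time A_1=4
draw d_2=5: τ_2=4, arrival time A_2=8
draw d_3=7: τ_3=3, arrival time A_3=11
draw d_4=2: τ_4=3, arrival time A_4=14
draw d_5=0: τ_5=1, arrival time A_5=15
draw d_6=7: τ_6=3, arrival time A_6=18
draw d_7=6: τ_7=1, arrival time A_7=19
draw d_8=3: τ_8=5, arrival time A_8=24
N_t over t=0..8: 0:0 1:0 2:0 3:0 4:1 5:1 6:1 7:1 8:2


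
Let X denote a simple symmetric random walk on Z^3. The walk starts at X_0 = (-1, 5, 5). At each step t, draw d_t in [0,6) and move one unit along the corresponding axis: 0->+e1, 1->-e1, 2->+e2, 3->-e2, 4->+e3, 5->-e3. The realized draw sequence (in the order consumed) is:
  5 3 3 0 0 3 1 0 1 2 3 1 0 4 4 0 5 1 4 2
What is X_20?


(0, 3, 6)

t=0: X=(-1, 5, 5), d=5 → -e3, X_1=(-1, 5, 4)
t=1: X=(-1, 5, 4), d=3 → -e2, X_2=(-1, 4, 4)
t=2: X=(-1, 4, 4), d=3 → -e2, X_3=(-1, 3, 4)
t=3: X=(-1, 3, 4), d=0 → +e1, X_4=(0, 3, 4)
t=4: X=(0, 3, 4), d=0 → +e1, X_5=(1, 3, 4)
t=5: X=(1, 3, 4), d=3 → -e2, X_6=(1, 2, 4)
t=6: X=(1, 2, 4), d=1 → -e1, X_7=(0, 2, 4)
t=7: X=(0, 2, 4), d=0 → +e1, X_8=(1, 2, 4)
t=8: X=(1, 2, 4), d=1 → -e1, X_9=(0, 2, 4)
t=9: X=(0, 2, 4), d=2 → +e2, X_10=(0, 3, 4)
t=10: X=(0, 3, 4), d=3 → -e2, X_11=(0, 2, 4)
t=11: X=(0, 2, 4), d=1 → -e1, X_12=(-1, 2, 4)
t=12: X=(-1, 2, 4), d=0 → +e1, X_13=(0, 2, 4)
t=13: X=(0, 2, 4), d=4 → +e3, X_14=(0, 2, 5)
t=14: X=(0, 2, 5), d=4 → +e3, X_15=(0, 2, 6)
t=15: X=(0, 2, 6), d=0 → +e1, X_16=(1, 2, 6)
t=16: X=(1, 2, 6), d=5 → -e3, X_17=(1, 2, 5)
t=17: X=(1, 2, 5), d=1 → -e1, X_18=(0, 2, 5)
t=18: X=(0, 2, 5), d=4 → +e3, X_19=(0, 2, 6)
t=19: X=(0, 2, 6), d=2 → +e2, X_20=(0, 3, 6)


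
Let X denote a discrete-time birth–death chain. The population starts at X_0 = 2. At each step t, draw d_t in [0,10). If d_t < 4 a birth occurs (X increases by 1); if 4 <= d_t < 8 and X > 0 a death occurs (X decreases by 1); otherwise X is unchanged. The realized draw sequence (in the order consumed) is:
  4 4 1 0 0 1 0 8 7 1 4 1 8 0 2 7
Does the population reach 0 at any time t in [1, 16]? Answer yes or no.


yes

t=0: X=2, d=4 → death, X_1=1
t=1: X=1, d=4 → death, X_2=0
t=2: X=0, d=1 → birth, X_3=1
t=3: X=1, d=0 → birth, X_4=2
t=4: X=2, d=0 → birth, X_5=3
t=5: X=3, d=1 → birth, X_6=4
t=6: X=4, d=0 → birth, X_7=5
t=7: X=5, d=8 → hold, X_8=5
t=8: X=5, d=7 → death, X_9=4
t=9: X=4, d=1 → birth, X_10=5
t=10: X=5, d=4 → death, X_11=4
t=11: X=4, d=1 → birth, X_12=5
t=12: X=5, d=8 → hold, X_13=5
t=13: X=5, d=0 → birth, X_14=6
t=14: X=6, d=2 → birth, X_15=7
t=15: X=7, d=7 → death, X_16=6


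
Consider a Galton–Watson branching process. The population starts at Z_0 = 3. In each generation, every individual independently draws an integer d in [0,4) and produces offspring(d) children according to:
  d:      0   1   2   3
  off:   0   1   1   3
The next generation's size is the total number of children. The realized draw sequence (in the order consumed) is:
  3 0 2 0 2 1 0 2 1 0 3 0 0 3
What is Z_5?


3

gen 0: Z_0=3, draws=[3, 0, 2], offspring=[3, 0, 1], Z_1=4
gen 1: Z_1=4, draws=[0, 2, 1, 0], offspring=[0, 1, 1, 0], Z_2=2
gen 2: Z_2=2, draws=[2, 1], offspring=[1, 1], Z_3=2
gen 3: Z_3=2, draws=[0, 3], offspring=[0, 3], Z_4=3
gen 4: Z_4=3, draws=[0, 0, 3], offspring=[0, 0, 3], Z_5=3


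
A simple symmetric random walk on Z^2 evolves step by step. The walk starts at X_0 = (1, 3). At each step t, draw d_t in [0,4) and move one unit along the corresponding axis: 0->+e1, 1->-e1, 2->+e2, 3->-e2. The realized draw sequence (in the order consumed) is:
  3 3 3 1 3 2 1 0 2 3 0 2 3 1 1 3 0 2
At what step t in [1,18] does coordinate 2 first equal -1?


t=0: X=(1, 3), d=3 → -e2, X_1=(1, 2)
t=1: X=(1, 2), d=3 → -e2, X_2=(1, 1)
t=2: X=(1, 1), d=3 → -e2, X_3=(1, 0)
t=3: X=(1, 0), d=1 → -e1, X_4=(0, 0)
t=4: X=(0, 0), d=3 → -e2, X_5=(0, -1)
t=5: X=(0, -1), d=2 → +e2, X_6=(0, 0)
t=6: X=(0, 0), d=1 → -e1, X_7=(-1, 0)
t=7: X=(-1, 0), d=0 → +e1, X_8=(0, 0)
t=8: X=(0, 0), d=2 → +e2, X_9=(0, 1)
t=9: X=(0, 1), d=3 → -e2, X_10=(0, 0)
t=10: X=(0, 0), d=0 → +e1, X_11=(1, 0)
t=11: X=(1, 0), d=2 → +e2, X_12=(1, 1)
t=12: X=(1, 1), d=3 → -e2, X_13=(1, 0)
t=13: X=(1, 0), d=1 → -e1, X_14=(0, 0)
t=14: X=(0, 0), d=1 → -e1, X_15=(-1, 0)
t=15: X=(-1, 0), d=3 → -e2, X_16=(-1, -1)
t=16: X=(-1, -1), d=0 → +e1, X_17=(0, -1)
t=17: X=(0, -1), d=2 → +e2, X_18=(0, 0)

5


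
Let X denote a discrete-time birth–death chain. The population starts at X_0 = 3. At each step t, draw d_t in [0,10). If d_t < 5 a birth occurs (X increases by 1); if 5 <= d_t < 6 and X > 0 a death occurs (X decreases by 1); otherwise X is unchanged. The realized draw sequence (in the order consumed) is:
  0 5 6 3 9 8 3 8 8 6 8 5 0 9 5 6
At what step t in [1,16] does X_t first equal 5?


t=0: X=3, d=0 → birth, X_1=4
t=1: X=4, d=5 → death, X_2=3
t=2: X=3, d=6 → hold, X_3=3
t=3: X=3, d=3 → birth, X_4=4
t=4: X=4, d=9 → hold, X_5=4
t=5: X=4, d=8 → hold, X_6=4
t=6: X=4, d=3 → birth, X_7=5
t=7: X=5, d=8 → hold, X_8=5
t=8: X=5, d=8 → hold, X_9=5
t=9: X=5, d=6 → hold, X_10=5
t=10: X=5, d=8 → hold, X_11=5
t=11: X=5, d=5 → death, X_12=4
t=12: X=4, d=0 → birth, X_13=5
t=13: X=5, d=9 → hold, X_14=5
t=14: X=5, d=5 → death, X_15=4
t=15: X=4, d=6 → hold, X_16=4

7


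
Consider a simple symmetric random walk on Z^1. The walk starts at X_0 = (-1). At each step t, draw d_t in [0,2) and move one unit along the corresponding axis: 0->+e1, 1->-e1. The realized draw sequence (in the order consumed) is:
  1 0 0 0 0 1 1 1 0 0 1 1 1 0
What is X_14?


t=0: X=(-1), d=1 → -e1, X_1=(-2)
t=1: X=(-2), d=0 → +e1, X_2=(-1)
t=2: X=(-1), d=0 → +e1, X_3=(0)
t=3: X=(0), d=0 → +e1, X_4=(1)
t=4: X=(1), d=0 → +e1, X_5=(2)
t=5: X=(2), d=1 → -e1, X_6=(1)
t=6: X=(1), d=1 → -e1, X_7=(0)
t=7: X=(0), d=1 → -e1, X_8=(-1)
t=8: X=(-1), d=0 → +e1, X_9=(0)
t=9: X=(0), d=0 → +e1, X_10=(1)
t=10: X=(1), d=1 → -e1, X_11=(0)
t=11: X=(0), d=1 → -e1, X_12=(-1)
t=12: X=(-1), d=1 → -e1, X_13=(-2)
t=13: X=(-2), d=0 → +e1, X_14=(-1)

(-1)


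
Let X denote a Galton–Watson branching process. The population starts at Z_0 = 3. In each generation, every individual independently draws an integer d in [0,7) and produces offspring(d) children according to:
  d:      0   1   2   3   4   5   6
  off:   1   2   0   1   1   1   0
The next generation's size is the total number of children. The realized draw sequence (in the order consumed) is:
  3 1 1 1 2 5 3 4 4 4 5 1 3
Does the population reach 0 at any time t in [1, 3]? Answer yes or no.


no

gen 0: Z_0=3, draws=[3, 1, 1], offspring=[1, 2, 2], Z_1=5
gen 1: Z_1=5, draws=[1, 2, 5, 3, 4], offspring=[2, 0, 1, 1, 1], Z_2=5
gen 2: Z_2=5, draws=[4, 4, 5, 1, 3], offspring=[1, 1, 1, 2, 1], Z_3=6


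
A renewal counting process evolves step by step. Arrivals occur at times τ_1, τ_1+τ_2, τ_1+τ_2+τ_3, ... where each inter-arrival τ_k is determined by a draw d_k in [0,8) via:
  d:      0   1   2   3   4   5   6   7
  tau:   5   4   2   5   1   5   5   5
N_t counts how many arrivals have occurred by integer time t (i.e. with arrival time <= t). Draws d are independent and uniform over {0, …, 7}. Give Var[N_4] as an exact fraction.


6790591/16777216

Inter-arrival values over d=0..7: [5, 4, 2, 5, 1, 5, 5, 5]
Each d has probability 1/8, so the pmf of τ is: f(1) = 1/8, f(2) = 1/8, f(4) = 1/8, f(5) = 5/8
Let p_n(j) = P(N_n = j), with p_0 = [1]. Condition on τ_1: p_n(0) = P(τ > n), and for j >= 1, p_n(j) = Σ_{k<=n} f(k)·p_{n−k}(j−1)
p_1 = [7/8, 1/8]  (j = 0..1)
p_2 = [3/4, 15/64, 1/64]  (j = 0..2)
p_3 = [3/4, 13/64, 23/512, 1/512]  (j = 0..3)
p_4 = [5/8, 5/16, 7/128, 31/4096, 1/4096]  (j = 0..4)
E[N_4] = Σ j·p_4(j) = 1825/4096;  E[N_4²] = Σ j²·p_4(j) = 2471/4096
Var[N_4] = 2471/4096 − (1825/4096)² = 6790591/16777216


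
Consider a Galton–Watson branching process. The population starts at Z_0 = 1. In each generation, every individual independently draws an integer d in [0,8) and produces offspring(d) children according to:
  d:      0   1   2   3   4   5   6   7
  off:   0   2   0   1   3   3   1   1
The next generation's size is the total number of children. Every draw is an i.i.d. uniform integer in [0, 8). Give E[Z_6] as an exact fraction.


1771561/262144

Outcome values over d=0..7: [0, 2, 0, 1, 3, 3, 1, 1]
Σy = 11, Σy² = 25, M = 8
μ = 11/8 = 11/8,  σ² = 25/8 − (11/8)² = 79/64
E[Z_0] = 1
E[Z_1] = 11/8·E[Z_0] = 11/8
E[Z_2] = 11/8·E[Z_1] = 121/64
E[Z_3] = 11/8·E[Z_2] = 1331/512
E[Z_4] = 11/8·E[Z_3] = 14641/4096
E[Z_5] = 11/8·E[Z_4] = 161051/32768
E[Z_6] = 11/8·E[Z_5] = 1771561/262144


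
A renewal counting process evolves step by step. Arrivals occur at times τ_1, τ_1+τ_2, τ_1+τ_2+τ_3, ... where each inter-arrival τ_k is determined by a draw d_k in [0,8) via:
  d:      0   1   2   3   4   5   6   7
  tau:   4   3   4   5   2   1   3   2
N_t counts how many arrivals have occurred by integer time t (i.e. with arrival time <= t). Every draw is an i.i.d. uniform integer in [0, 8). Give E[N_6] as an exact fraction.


Inter-arrival values over d=0..7: [4, 3, 4, 5, 2, 1, 3, 2]
Each d has probability 1/8, so the pmf of τ is: f(1) = 1/8, f(2) = 1/4, f(3) = 1/4, f(4) = 1/4, f(5) = 1/8
Renewal equation for m(n) = E[N_n]: condition on τ_1 = k (if k <= n, one arrival plus a fresh copy on the remaining n−k steps): m(n) = F(n) + Σ_{k<=n} f(k)·m(n−k), where F(n) = P(τ <= n) and m(0) = 0
m(1) = F(1) = 1/8
m(2) = F(2) + f(1)·m(1) = 3/8 + 1/8·1/8 = 25/64
m(3) = F(3) + f(1)·m(2) + f(2)·m(1) = 5/8 + 1/8·25/64 + 1/4·1/8 = 361/512
m(4) = F(4) + f(1)·m(3) + f(2)·m(2) + f(3)·m(1) = 7/8 + 1/8·361/512 + 1/4·25/64 + 1/4·1/8 = 4473/4096
m(5) = F(5) + f(1)·m(4) + f(2)·m(3) + f(3)·m(2) + f(4)·m(1) = 1 + 1/8·4473/4096 + 1/4·361/512 + 1/4·25/64 + 1/4·1/8 = 47241/32768
m(6) = F(6) + f(1)·m(5) + f(2)·m(4) + f(3)·m(3) + f(4)·m(2) + f(5)·m(1) = 1 + 1/8·47241/32768 + 1/4·4473/4096 + 1/4·361/512 + 1/4·25/64 + 1/8·1/8 = 456857/262144
E[N_6] = m(6) = 456857/262144

456857/262144


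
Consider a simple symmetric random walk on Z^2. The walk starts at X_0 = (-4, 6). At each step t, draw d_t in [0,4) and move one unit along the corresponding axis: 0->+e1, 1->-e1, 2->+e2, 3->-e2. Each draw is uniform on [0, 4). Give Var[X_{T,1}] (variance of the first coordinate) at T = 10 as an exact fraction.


Outcome values over d=0..3: [1, -1, 0, 0]
Σy = 0, Σy² = 2, M = 4
μ = 0/4 = 0,  σ² = 2/4 − (0)² = 1/2
Independent increments: Var[X_10] = 10·σ² = 10·(1/2) = 5

5


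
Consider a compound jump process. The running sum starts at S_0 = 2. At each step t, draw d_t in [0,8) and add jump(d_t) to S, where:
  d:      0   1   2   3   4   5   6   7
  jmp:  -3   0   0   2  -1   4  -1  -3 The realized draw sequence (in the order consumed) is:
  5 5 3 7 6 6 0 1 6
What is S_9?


3

t=0: S=2, d=5, jump=4, S_1=6
t=1: S=6, d=5, jump=4, S_2=10
t=2: S=10, d=3, jump=2, S_3=12
t=3: S=12, d=7, jump=-3, S_4=9
t=4: S=9, d=6, jump=-1, S_5=8
t=5: S=8, d=6, jump=-1, S_6=7
t=6: S=7, d=0, jump=-3, S_7=4
t=7: S=4, d=1, jump=0, S_8=4
t=8: S=4, d=6, jump=-1, S_9=3


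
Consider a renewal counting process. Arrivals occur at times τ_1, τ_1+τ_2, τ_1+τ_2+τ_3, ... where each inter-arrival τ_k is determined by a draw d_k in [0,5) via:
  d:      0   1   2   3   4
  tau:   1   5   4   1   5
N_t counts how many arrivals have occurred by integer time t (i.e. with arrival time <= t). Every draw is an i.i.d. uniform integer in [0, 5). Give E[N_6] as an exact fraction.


28749/15625

Inter-arrival values over d=0..4: [1, 5, 4, 1, 5]
Each d has probability 1/5, so the pmf of τ is: f(1) = 2/5, f(4) = 1/5, f(5) = 2/5
Renewal equation for m(n) = E[N_n]: condition on τ_1 = k (if k <= n, one arrival plus a fresh copy on the remaining n−k steps): m(n) = F(n) + Σ_{k<=n} f(k)·m(n−k), where F(n) = P(τ <= n) and m(0) = 0
m(1) = F(1) = 2/5
m(2) = F(2) + f(1)·m(1) = 2/5 + 2/5·2/5 = 14/25
m(3) = F(3) + f(1)·m(2) = 2/5 + 2/5·14/25 = 78/125
m(4) = F(4) + f(1)·m(3) = 3/5 + 2/5·78/125 = 531/625
m(5) = F(5) + f(1)·m(4) + f(4)·m(1) = 1 + 2/5·531/625 + 1/5·2/5 = 4437/3125
m(6) = F(6) + f(1)·m(5) + f(4)·m(2) + f(5)·m(1) = 1 + 2/5·4437/3125 + 1/5·14/25 + 2/5·2/5 = 28749/15625
E[N_6] = m(6) = 28749/15625


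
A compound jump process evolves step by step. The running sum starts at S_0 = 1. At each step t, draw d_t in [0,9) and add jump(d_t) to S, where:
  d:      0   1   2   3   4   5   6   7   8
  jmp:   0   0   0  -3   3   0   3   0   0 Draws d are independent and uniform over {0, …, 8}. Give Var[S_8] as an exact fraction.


Outcome values over d=0..8: [0, 0, 0, -3, 3, 0, 3, 0, 0]
Σy = 3, Σy² = 27, M = 9
μ = 3/9 = 1/3,  σ² = 27/9 − (1/3)² = 26/9
Independent increments: Var[S_8] = 8·σ² = 8·(26/9) = 208/9

208/9


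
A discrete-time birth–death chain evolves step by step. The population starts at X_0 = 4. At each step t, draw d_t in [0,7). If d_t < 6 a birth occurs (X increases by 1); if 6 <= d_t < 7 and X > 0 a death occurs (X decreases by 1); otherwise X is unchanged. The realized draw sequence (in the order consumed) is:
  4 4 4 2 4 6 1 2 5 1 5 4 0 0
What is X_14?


t=0: X=4, d=4 → birth, X_1=5
t=1: X=5, d=4 → birth, X_2=6
t=2: X=6, d=4 → birth, X_3=7
t=3: X=7, d=2 → birth, X_4=8
t=4: X=8, d=4 → birth, X_5=9
t=5: X=9, d=6 → death, X_6=8
t=6: X=8, d=1 → birth, X_7=9
t=7: X=9, d=2 → birth, X_8=10
t=8: X=10, d=5 → birth, X_9=11
t=9: X=11, d=1 → birth, X_10=12
t=10: X=12, d=5 → birth, X_11=13
t=11: X=13, d=4 → birth, X_12=14
t=12: X=14, d=0 → birth, X_13=15
t=13: X=15, d=0 → birth, X_14=16

16
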